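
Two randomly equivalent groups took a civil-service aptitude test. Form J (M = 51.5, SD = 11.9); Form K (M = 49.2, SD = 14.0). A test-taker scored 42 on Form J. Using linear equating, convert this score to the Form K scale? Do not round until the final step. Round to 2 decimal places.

Linear equating: y = (SD_Y/SD_X)(x − M_X) + M_Y
y = (14.0/11.9)(42 − 51.5) + 49.2
y = 1.176471 × -9.5 + 49.2 = -11.1765 + 49.2 = 38.02

38.02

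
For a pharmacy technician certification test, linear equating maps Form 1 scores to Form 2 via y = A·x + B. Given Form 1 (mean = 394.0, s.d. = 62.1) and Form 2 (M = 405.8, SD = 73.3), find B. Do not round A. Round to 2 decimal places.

A = SD_Y / SD_X = 73.3 / 62.1 = 1.180354
B = M_Y − A·M_X = 405.8 − 1.180354 × 394.0 = -59.26

-59.26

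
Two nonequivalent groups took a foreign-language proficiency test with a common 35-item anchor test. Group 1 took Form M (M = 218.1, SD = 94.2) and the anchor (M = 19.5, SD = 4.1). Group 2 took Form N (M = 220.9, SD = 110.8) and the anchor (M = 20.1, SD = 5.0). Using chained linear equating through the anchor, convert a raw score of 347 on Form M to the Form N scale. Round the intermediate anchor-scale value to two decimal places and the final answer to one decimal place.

Form M → anchor (Group 1): v = (4.1/94.2)(347 − 218.1) + 19.5 = 25.11
anchor → Form N (Group 2): y = (110.8/5.0)(25.11 − 20.1) + 220.9 = 331.9

331.9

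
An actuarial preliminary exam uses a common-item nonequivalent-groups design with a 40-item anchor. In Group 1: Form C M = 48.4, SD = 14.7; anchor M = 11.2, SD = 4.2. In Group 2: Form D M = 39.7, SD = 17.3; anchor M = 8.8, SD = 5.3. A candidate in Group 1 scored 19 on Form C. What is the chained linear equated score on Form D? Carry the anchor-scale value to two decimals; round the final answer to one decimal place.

20.1

Form C → anchor (Group 1): v = (4.2/14.7)(19 − 48.4) + 11.2 = 2.80
anchor → Form D (Group 2): y = (17.3/5.3)(2.80 − 8.8) + 39.7 = 20.1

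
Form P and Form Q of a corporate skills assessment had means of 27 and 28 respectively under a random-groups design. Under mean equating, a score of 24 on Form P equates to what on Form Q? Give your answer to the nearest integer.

25

Mean equating: y = x + (M_Y − M_X) = 24 + (28 − 27) = 25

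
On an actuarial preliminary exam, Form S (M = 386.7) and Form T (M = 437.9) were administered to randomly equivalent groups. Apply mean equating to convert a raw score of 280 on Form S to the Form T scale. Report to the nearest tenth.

Mean equating: y = x + (M_Y − M_X) = 280 + (437.9 − 386.7) = 331.2

331.2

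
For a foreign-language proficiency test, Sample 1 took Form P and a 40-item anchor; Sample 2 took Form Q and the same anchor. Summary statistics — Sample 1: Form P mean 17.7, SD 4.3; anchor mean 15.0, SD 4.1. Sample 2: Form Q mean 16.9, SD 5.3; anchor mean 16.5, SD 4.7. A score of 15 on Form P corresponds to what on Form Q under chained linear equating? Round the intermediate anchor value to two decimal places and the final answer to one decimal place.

Form P → anchor (Sample 1): v = (4.1/4.3)(15 − 17.7) + 15.0 = 12.43
anchor → Form Q (Sample 2): y = (5.3/4.7)(12.43 − 16.5) + 16.9 = 12.3

12.3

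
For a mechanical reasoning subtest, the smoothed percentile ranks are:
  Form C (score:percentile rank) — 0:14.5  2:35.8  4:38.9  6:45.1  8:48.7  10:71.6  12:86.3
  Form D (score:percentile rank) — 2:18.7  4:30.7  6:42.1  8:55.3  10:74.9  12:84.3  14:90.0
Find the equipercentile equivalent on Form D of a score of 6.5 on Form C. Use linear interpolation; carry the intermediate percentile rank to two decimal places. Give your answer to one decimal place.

PR of 6.5 on Form C: 45.1 + (6.5 − 6)/(8 − 6) × (48.7 − 45.1) = 46.00
On Form D, PR 46.00 falls between score 6 (PR 42.1) and 8 (PR 55.3).
Interpolate: 6 + (46.00 − 42.1)/(55.3 − 42.1) × (8 − 6) = 6.6

6.6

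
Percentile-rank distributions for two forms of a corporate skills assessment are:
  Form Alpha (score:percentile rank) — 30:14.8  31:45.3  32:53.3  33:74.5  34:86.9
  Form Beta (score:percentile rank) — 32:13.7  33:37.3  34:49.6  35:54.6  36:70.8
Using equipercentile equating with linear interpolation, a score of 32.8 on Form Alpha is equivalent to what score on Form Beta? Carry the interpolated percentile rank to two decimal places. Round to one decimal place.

PR of 32.8 on Form Alpha: 53.3 + (32.8 − 32)/(33 − 32) × (74.5 − 53.3) = 70.26
On Form Beta, PR 70.26 falls between score 35 (PR 54.6) and 36 (PR 70.8).
Interpolate: 35 + (70.26 − 54.6)/(70.8 − 54.6) × (36 − 35) = 36.0

36.0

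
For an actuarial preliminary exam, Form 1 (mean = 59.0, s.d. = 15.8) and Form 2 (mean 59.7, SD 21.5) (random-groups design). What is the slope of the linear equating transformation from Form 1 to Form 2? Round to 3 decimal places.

1.361

A = SD_Y / SD_X = 21.5 / 15.8 = 1.361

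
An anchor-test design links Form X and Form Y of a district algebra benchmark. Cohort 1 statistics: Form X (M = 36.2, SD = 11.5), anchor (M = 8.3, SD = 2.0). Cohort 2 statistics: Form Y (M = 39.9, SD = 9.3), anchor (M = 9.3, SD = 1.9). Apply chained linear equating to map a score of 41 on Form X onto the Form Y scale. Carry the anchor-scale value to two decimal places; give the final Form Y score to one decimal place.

Form X → anchor (Cohort 1): v = (2.0/11.5)(41 − 36.2) + 8.3 = 9.13
anchor → Form Y (Cohort 2): y = (9.3/1.9)(9.13 − 9.3) + 39.9 = 39.1

39.1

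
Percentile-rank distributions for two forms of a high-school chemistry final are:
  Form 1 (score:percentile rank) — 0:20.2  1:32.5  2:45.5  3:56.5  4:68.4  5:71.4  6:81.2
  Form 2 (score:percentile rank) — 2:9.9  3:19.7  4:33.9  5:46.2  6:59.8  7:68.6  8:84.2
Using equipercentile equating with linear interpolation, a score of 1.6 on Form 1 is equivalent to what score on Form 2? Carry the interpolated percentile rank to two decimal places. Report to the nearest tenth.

PR of 1.6 on Form 1: 32.5 + (1.6 − 1)/(2 − 1) × (45.5 − 32.5) = 40.30
On Form 2, PR 40.30 falls between score 4 (PR 33.9) and 5 (PR 46.2).
Interpolate: 4 + (40.30 − 33.9)/(46.2 − 33.9) × (5 − 4) = 4.5

4.5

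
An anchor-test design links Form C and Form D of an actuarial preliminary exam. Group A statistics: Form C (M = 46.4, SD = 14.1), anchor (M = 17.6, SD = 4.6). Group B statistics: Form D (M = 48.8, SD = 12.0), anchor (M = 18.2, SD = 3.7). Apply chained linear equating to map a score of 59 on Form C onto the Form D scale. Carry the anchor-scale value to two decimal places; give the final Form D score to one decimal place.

Form C → anchor (Group A): v = (4.6/14.1)(59 − 46.4) + 17.6 = 21.71
anchor → Form D (Group B): y = (12.0/3.7)(21.71 − 18.2) + 48.8 = 60.2

60.2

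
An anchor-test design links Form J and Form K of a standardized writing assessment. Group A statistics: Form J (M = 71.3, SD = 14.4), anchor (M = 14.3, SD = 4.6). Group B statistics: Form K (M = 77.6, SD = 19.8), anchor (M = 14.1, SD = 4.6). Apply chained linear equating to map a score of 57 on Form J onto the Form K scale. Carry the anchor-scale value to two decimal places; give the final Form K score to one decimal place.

Form J → anchor (Group A): v = (4.6/14.4)(57 − 71.3) + 14.3 = 9.73
anchor → Form K (Group B): y = (19.8/4.6)(9.73 − 14.1) + 77.6 = 58.8

58.8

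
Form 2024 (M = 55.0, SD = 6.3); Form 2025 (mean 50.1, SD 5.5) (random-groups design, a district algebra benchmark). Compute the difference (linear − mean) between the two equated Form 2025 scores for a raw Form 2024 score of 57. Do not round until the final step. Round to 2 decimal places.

Mean-equated: 57 + (50.1 − 55.0) = 52.10
Linear-equated: (5.5/6.3)(57 − 55.0) + 50.1 = 51.846
Difference = 51.846 − 52.10 = -0.25

-0.25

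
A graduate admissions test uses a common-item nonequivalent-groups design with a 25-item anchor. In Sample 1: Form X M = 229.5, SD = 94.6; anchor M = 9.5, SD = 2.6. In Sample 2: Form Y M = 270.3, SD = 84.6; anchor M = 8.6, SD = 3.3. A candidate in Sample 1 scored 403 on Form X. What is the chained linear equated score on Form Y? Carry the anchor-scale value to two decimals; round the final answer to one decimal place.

415.7

Form X → anchor (Sample 1): v = (2.6/94.6)(403 − 229.5) + 9.5 = 14.27
anchor → Form Y (Sample 2): y = (84.6/3.3)(14.27 − 8.6) + 270.3 = 415.7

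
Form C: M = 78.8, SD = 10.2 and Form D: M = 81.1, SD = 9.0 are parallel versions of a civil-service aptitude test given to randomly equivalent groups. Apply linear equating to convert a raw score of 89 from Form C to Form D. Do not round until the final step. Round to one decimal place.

90.1

Linear equating: y = (SD_Y/SD_X)(x − M_X) + M_Y
y = (9.0/10.2)(89 − 78.8) + 81.1
y = 0.882353 × 10.2 + 81.1 = 9.0000 + 81.1 = 90.1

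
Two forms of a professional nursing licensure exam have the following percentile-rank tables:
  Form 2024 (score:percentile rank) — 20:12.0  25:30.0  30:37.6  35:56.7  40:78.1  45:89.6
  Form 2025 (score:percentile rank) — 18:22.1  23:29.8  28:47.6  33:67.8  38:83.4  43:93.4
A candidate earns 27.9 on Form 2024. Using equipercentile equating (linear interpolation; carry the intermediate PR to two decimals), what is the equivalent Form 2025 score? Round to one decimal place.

PR of 27.9 on Form 2024: 30.0 + (27.9 − 25)/(30 − 25) × (37.6 − 30.0) = 34.41
On Form 2025, PR 34.41 falls between score 23 (PR 29.8) and 28 (PR 47.6).
Interpolate: 23 + (34.41 − 29.8)/(47.6 − 29.8) × (28 − 23) = 24.3

24.3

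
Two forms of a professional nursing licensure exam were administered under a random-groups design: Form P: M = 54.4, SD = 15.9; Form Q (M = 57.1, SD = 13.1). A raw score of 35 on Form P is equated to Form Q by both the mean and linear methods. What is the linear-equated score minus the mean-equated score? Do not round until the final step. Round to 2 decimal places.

Mean-equated: 35 + (57.1 − 54.4) = 37.70
Linear-equated: (13.1/15.9)(35 − 54.4) + 57.1 = 41.116
Difference = 41.116 − 37.70 = 3.42

3.42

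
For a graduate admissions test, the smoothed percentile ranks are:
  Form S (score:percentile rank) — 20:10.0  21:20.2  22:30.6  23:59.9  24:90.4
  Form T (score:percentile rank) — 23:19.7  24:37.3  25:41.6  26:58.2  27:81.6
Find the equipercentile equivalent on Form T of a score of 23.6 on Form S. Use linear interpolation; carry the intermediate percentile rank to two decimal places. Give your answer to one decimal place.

PR of 23.6 on Form S: 59.9 + (23.6 − 23)/(24 − 23) × (90.4 − 59.9) = 78.20
On Form T, PR 78.20 falls between score 26 (PR 58.2) and 27 (PR 81.6).
Interpolate: 26 + (78.20 − 58.2)/(81.6 − 58.2) × (27 − 26) = 26.9

26.9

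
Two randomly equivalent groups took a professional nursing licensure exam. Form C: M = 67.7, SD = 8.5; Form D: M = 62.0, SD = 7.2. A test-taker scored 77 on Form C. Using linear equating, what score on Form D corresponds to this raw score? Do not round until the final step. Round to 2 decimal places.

Linear equating: y = (SD_Y/SD_X)(x − M_X) + M_Y
y = (7.2/8.5)(77 − 67.7) + 62.0
y = 0.847059 × 9.3 + 62.0 = 7.8776 + 62.0 = 69.88

69.88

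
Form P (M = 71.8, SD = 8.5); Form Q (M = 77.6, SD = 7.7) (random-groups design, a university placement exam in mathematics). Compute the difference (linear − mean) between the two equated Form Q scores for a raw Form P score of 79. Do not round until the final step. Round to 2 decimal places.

-0.68

Mean-equated: 79 + (77.6 − 71.8) = 84.80
Linear-equated: (7.7/8.5)(79 − 71.8) + 77.6 = 84.122
Difference = 84.122 − 84.80 = -0.68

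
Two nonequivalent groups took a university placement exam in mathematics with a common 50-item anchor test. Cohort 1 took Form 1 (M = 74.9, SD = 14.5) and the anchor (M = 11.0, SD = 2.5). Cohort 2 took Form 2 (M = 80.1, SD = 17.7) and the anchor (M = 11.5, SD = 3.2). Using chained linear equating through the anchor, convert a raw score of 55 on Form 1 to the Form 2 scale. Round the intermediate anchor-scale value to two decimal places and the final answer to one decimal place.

Form 1 → anchor (Cohort 1): v = (2.5/14.5)(55 − 74.9) + 11.0 = 7.57
anchor → Form 2 (Cohort 2): y = (17.7/3.2)(7.57 − 11.5) + 80.1 = 58.4

58.4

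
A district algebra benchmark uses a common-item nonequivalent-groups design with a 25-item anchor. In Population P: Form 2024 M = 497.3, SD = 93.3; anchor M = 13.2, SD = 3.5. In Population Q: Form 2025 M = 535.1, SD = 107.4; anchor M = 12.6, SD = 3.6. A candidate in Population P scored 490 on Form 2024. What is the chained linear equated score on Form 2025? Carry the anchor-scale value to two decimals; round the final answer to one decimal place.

544.9

Form 2024 → anchor (Population P): v = (3.5/93.3)(490 − 497.3) + 13.2 = 12.93
anchor → Form 2025 (Population Q): y = (107.4/3.6)(12.93 − 12.6) + 535.1 = 544.9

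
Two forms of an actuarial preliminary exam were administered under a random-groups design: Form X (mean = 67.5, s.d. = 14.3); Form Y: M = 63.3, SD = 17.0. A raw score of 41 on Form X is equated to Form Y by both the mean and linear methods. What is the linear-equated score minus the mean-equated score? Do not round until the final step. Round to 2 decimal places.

-5.00

Mean-equated: 41 + (63.3 − 67.5) = 36.80
Linear-equated: (17.0/14.3)(41 − 67.5) + 63.3 = 31.797
Difference = 31.797 − 36.80 = -5.00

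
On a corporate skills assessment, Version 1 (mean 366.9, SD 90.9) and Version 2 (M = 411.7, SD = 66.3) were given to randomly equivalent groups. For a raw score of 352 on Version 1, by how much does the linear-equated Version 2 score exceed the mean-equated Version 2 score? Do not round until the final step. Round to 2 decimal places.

4.03

Mean-equated: 352 + (411.7 − 366.9) = 396.80
Linear-equated: (66.3/90.9)(352 − 366.9) + 411.7 = 400.832
Difference = 400.832 − 396.80 = 4.03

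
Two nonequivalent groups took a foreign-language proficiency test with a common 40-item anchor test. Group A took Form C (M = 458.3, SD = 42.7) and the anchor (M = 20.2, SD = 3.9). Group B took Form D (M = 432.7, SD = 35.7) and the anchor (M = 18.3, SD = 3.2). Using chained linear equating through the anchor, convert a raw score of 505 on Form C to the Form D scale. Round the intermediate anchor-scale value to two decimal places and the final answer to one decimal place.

Form C → anchor (Group A): v = (3.9/42.7)(505 − 458.3) + 20.2 = 24.47
anchor → Form D (Group B): y = (35.7/3.2)(24.47 − 18.3) + 432.7 = 501.5

501.5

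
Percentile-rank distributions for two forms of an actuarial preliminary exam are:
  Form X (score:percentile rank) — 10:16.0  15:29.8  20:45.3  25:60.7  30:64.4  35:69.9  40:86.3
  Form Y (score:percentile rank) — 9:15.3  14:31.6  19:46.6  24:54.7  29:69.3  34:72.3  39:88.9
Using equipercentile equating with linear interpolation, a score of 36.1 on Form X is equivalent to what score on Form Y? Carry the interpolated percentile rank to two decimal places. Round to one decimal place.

34.4

PR of 36.1 on Form X: 69.9 + (36.1 − 35)/(40 − 35) × (86.3 − 69.9) = 73.51
On Form Y, PR 73.51 falls between score 34 (PR 72.3) and 39 (PR 88.9).
Interpolate: 34 + (73.51 − 72.3)/(88.9 − 72.3) × (39 − 34) = 34.4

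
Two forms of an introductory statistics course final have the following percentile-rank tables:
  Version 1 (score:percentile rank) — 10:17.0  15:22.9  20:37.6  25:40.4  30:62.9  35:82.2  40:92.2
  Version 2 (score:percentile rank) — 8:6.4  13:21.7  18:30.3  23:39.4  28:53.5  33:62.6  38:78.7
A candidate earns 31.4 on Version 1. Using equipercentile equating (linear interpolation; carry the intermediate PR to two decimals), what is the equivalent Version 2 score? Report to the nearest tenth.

PR of 31.4 on Version 1: 62.9 + (31.4 − 30)/(35 − 30) × (82.2 − 62.9) = 68.30
On Version 2, PR 68.30 falls between score 33 (PR 62.6) and 38 (PR 78.7).
Interpolate: 33 + (68.30 − 62.6)/(78.7 − 62.6) × (38 − 33) = 34.8

34.8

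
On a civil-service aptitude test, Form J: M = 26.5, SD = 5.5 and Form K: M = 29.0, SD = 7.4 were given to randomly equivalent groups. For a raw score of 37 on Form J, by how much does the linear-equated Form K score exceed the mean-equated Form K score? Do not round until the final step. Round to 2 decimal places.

Mean-equated: 37 + (29.0 − 26.5) = 39.50
Linear-equated: (7.4/5.5)(37 − 26.5) + 29.0 = 43.127
Difference = 43.127 − 39.50 = 3.63

3.63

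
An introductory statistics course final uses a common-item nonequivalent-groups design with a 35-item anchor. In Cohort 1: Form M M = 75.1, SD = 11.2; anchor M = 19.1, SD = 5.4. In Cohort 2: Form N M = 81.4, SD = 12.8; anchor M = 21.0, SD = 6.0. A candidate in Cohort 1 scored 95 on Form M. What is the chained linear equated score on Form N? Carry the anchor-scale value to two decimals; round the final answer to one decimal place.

Form M → anchor (Cohort 1): v = (5.4/11.2)(95 − 75.1) + 19.1 = 28.69
anchor → Form N (Cohort 2): y = (12.8/6.0)(28.69 − 21.0) + 81.4 = 97.8

97.8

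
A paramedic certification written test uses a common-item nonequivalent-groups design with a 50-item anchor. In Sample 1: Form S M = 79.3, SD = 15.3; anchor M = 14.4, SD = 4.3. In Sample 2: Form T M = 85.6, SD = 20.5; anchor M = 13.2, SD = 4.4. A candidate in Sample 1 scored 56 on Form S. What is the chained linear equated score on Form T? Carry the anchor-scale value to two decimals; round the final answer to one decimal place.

60.7

Form S → anchor (Sample 1): v = (4.3/15.3)(56 − 79.3) + 14.4 = 7.85
anchor → Form T (Sample 2): y = (20.5/4.4)(7.85 − 13.2) + 85.6 = 60.7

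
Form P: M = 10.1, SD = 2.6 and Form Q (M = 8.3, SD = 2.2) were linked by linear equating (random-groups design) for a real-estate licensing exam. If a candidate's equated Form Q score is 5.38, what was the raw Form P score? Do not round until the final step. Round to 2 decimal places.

6.65

Invert y = (SD_Y/SD_X)(x − M_X) + M_Y:
x = (SD_X/SD_Y)(y − M_Y) + M_X = (2.6/2.2)(5.38 − 8.3) + 10.1
x = 1.181818 × -2.920 + 10.1 = 6.65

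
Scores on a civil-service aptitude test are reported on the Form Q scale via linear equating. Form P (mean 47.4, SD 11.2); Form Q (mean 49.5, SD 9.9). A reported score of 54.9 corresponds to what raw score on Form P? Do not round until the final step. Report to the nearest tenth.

53.5

Invert y = (SD_Y/SD_X)(x − M_X) + M_Y:
x = (SD_X/SD_Y)(y − M_Y) + M_X = (11.2/9.9)(54.9 − 49.5) + 47.4
x = 1.131313 × 5.400 + 47.4 = 53.5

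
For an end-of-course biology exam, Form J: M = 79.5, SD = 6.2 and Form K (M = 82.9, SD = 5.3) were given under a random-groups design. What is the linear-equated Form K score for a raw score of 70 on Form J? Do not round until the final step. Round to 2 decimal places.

Linear equating: y = (SD_Y/SD_X)(x − M_X) + M_Y
y = (5.3/6.2)(70 − 79.5) + 82.9
y = 0.854839 × -9.5 + 82.9 = -8.1210 + 82.9 = 74.78

74.78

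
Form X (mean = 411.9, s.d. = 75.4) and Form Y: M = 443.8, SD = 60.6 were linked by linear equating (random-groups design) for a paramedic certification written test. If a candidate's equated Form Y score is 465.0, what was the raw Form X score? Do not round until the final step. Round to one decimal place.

438.3

Invert y = (SD_Y/SD_X)(x − M_X) + M_Y:
x = (SD_X/SD_Y)(y − M_Y) + M_X = (75.4/60.6)(465.0 − 443.8) + 411.9
x = 1.244224 × 21.200 + 411.9 = 438.3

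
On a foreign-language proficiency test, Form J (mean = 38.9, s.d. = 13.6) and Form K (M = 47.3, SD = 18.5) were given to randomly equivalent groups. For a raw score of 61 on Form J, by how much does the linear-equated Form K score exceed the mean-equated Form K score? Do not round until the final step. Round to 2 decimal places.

Mean-equated: 61 + (47.3 − 38.9) = 69.40
Linear-equated: (18.5/13.6)(61 − 38.9) + 47.3 = 77.362
Difference = 77.362 − 69.40 = 7.96

7.96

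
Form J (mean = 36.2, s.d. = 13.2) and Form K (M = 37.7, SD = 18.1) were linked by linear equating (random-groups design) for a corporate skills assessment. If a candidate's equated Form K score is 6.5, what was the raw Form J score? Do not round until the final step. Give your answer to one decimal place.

Invert y = (SD_Y/SD_X)(x − M_X) + M_Y:
x = (SD_X/SD_Y)(y − M_Y) + M_X = (13.2/18.1)(6.5 − 37.7) + 36.2
x = 0.729282 × -31.200 + 36.2 = 13.4

13.4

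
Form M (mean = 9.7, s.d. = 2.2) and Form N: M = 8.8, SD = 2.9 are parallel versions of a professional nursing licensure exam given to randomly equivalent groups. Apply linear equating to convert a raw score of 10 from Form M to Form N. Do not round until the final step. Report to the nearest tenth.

Linear equating: y = (SD_Y/SD_X)(x − M_X) + M_Y
y = (2.9/2.2)(10 − 9.7) + 8.8
y = 1.318182 × 0.3 + 8.8 = 0.3955 + 8.8 = 9.2

9.2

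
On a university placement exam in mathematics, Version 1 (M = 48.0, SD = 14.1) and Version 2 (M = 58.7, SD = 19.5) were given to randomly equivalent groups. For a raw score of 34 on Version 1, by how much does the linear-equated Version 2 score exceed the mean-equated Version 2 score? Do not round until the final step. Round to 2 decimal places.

Mean-equated: 34 + (58.7 − 48.0) = 44.70
Linear-equated: (19.5/14.1)(34 − 48.0) + 58.7 = 39.338
Difference = 39.338 − 44.70 = -5.36

-5.36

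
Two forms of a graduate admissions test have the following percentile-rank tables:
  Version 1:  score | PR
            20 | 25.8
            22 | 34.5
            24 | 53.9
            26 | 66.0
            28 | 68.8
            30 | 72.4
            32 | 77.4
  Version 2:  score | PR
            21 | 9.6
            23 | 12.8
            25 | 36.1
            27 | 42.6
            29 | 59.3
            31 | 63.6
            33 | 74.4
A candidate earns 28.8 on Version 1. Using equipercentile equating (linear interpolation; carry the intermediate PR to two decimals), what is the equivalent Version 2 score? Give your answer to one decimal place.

PR of 28.8 on Version 1: 68.8 + (28.8 − 28)/(30 − 28) × (72.4 − 68.8) = 70.24
On Version 2, PR 70.24 falls between score 31 (PR 63.6) and 33 (PR 74.4).
Interpolate: 31 + (70.24 − 63.6)/(74.4 − 63.6) × (33 − 31) = 32.2

32.2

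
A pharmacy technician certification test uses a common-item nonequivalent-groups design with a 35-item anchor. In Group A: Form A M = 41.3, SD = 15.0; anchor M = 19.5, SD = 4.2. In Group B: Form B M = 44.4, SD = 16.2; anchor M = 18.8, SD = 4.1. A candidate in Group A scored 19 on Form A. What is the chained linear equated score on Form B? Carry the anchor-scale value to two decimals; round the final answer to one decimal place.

22.5

Form A → anchor (Group A): v = (4.2/15.0)(19 − 41.3) + 19.5 = 13.26
anchor → Form B (Group B): y = (16.2/4.1)(13.26 − 18.8) + 44.4 = 22.5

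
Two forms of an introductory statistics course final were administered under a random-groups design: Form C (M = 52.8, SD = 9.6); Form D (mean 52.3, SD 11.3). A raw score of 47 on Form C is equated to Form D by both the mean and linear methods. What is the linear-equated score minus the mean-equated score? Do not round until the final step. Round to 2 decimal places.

-1.03

Mean-equated: 47 + (52.3 − 52.8) = 46.50
Linear-equated: (11.3/9.6)(47 − 52.8) + 52.3 = 45.473
Difference = 45.473 − 46.50 = -1.03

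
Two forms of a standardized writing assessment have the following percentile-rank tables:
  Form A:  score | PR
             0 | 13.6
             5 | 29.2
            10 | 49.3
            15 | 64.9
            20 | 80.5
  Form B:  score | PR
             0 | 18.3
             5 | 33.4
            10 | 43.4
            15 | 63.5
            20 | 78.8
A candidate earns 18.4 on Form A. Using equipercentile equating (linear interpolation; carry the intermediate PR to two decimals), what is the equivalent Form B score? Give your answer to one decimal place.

PR of 18.4 on Form A: 64.9 + (18.4 − 15)/(20 − 15) × (80.5 − 64.9) = 75.51
On Form B, PR 75.51 falls between score 15 (PR 63.5) and 20 (PR 78.8).
Interpolate: 15 + (75.51 − 63.5)/(78.8 − 63.5) × (20 − 15) = 18.9

18.9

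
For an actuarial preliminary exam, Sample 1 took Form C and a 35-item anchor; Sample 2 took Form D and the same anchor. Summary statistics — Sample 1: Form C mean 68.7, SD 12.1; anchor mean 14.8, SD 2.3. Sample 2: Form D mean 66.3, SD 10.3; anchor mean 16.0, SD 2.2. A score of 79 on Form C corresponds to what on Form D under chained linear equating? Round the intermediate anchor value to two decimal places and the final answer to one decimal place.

69.9

Form C → anchor (Sample 1): v = (2.3/12.1)(79 − 68.7) + 14.8 = 16.76
anchor → Form D (Sample 2): y = (10.3/2.2)(16.76 − 16.0) + 66.3 = 69.9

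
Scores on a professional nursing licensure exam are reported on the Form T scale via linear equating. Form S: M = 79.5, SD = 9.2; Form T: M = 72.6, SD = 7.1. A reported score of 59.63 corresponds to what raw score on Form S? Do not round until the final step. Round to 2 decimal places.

62.69

Invert y = (SD_Y/SD_X)(x − M_X) + M_Y:
x = (SD_X/SD_Y)(y − M_Y) + M_X = (9.2/7.1)(59.63 − 72.6) + 79.5
x = 1.295775 × -12.970 + 79.5 = 62.69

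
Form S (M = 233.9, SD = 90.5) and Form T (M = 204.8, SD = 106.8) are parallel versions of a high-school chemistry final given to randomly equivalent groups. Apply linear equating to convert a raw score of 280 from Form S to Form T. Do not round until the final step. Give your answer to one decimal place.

259.2

Linear equating: y = (SD_Y/SD_X)(x − M_X) + M_Y
y = (106.8/90.5)(280 − 233.9) + 204.8
y = 1.180110 × 46.1 + 204.8 = 54.4031 + 204.8 = 259.2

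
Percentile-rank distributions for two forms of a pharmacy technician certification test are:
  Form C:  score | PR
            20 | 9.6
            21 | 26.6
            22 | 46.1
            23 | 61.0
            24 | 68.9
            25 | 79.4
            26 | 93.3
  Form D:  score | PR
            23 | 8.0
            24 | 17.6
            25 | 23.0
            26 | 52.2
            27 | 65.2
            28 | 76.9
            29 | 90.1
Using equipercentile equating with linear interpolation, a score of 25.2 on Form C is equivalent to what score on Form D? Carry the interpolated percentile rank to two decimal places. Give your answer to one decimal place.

PR of 25.2 on Form C: 79.4 + (25.2 − 25)/(26 − 25) × (93.3 − 79.4) = 82.18
On Form D, PR 82.18 falls between score 28 (PR 76.9) and 29 (PR 90.1).
Interpolate: 28 + (82.18 − 76.9)/(90.1 − 76.9) × (29 − 28) = 28.4

28.4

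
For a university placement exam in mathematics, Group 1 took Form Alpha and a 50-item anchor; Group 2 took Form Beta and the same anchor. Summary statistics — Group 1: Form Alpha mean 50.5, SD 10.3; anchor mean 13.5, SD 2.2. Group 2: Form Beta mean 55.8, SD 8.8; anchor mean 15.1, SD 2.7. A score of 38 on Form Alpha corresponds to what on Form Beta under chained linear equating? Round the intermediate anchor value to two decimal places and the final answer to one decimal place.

41.9

Form Alpha → anchor (Group 1): v = (2.2/10.3)(38 − 50.5) + 13.5 = 10.83
anchor → Form Beta (Group 2): y = (8.8/2.7)(10.83 − 15.1) + 55.8 = 41.9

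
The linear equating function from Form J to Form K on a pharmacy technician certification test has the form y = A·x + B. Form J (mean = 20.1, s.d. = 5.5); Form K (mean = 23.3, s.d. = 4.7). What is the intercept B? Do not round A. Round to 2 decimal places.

6.12

A = SD_Y / SD_X = 4.7 / 5.5 = 0.854545
B = M_Y − A·M_X = 23.3 − 0.854545 × 20.1 = 6.12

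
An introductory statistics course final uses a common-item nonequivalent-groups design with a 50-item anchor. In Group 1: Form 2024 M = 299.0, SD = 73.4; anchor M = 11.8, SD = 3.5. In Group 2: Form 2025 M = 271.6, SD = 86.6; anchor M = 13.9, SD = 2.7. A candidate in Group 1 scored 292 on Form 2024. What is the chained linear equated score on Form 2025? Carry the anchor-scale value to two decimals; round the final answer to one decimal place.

Form 2024 → anchor (Group 1): v = (3.5/73.4)(292 − 299.0) + 11.8 = 11.47
anchor → Form 2025 (Group 2): y = (86.6/2.7)(11.47 − 13.9) + 271.6 = 193.7

193.7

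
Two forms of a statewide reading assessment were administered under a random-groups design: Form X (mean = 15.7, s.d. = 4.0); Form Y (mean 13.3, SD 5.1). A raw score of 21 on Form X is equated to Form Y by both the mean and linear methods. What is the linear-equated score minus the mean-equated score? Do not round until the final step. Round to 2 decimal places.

Mean-equated: 21 + (13.3 − 15.7) = 18.60
Linear-equated: (5.1/4.0)(21 − 15.7) + 13.3 = 20.058
Difference = 20.058 − 18.60 = 1.46

1.46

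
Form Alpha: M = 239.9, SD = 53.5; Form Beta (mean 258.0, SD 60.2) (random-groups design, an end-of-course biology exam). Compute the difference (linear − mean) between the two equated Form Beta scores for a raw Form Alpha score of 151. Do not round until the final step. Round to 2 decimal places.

-11.13

Mean-equated: 151 + (258.0 − 239.9) = 169.10
Linear-equated: (60.2/53.5)(151 − 239.9) + 258.0 = 157.967
Difference = 157.967 − 169.10 = -11.13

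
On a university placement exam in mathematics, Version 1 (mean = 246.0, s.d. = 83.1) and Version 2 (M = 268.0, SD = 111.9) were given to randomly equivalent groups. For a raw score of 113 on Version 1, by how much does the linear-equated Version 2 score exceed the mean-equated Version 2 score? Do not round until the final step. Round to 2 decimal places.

Mean-equated: 113 + (268.0 − 246.0) = 135.00
Linear-equated: (111.9/83.1)(113 − 246.0) + 268.0 = 88.906
Difference = 88.906 − 135.00 = -46.09

-46.09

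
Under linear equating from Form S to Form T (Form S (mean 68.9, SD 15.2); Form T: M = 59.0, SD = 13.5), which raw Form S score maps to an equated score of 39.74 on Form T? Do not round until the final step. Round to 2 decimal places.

47.21

Invert y = (SD_Y/SD_X)(x − M_X) + M_Y:
x = (SD_X/SD_Y)(y − M_Y) + M_X = (15.2/13.5)(39.74 − 59.0) + 68.9
x = 1.125926 × -19.260 + 68.9 = 47.21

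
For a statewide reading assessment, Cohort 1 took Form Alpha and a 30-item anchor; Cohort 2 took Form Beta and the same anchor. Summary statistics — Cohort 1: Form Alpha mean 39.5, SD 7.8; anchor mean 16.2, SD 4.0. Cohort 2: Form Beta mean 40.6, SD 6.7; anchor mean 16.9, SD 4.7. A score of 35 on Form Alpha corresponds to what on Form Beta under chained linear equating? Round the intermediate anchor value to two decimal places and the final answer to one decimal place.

Form Alpha → anchor (Cohort 1): v = (4.0/7.8)(35 − 39.5) + 16.2 = 13.89
anchor → Form Beta (Cohort 2): y = (6.7/4.7)(13.89 − 16.9) + 40.6 = 36.3

36.3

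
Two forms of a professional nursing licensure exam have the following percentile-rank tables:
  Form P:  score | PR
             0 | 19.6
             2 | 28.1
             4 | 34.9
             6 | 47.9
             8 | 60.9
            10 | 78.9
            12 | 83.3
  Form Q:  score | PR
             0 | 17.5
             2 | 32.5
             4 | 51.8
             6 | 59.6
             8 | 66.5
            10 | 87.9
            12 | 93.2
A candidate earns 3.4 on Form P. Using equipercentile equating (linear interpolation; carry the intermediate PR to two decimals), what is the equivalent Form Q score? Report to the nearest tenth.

PR of 3.4 on Form P: 28.1 + (3.4 − 2)/(4 − 2) × (34.9 − 28.1) = 32.86
On Form Q, PR 32.86 falls between score 2 (PR 32.5) and 4 (PR 51.8).
Interpolate: 2 + (32.86 − 32.5)/(51.8 − 32.5) × (4 − 2) = 2.0

2.0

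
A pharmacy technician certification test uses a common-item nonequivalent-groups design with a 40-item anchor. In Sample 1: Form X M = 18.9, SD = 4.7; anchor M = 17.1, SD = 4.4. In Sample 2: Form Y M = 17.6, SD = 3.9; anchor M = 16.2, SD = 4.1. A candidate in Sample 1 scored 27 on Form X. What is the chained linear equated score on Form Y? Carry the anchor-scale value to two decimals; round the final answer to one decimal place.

25.7

Form X → anchor (Sample 1): v = (4.4/4.7)(27 − 18.9) + 17.1 = 24.68
anchor → Form Y (Sample 2): y = (3.9/4.1)(24.68 − 16.2) + 17.6 = 25.7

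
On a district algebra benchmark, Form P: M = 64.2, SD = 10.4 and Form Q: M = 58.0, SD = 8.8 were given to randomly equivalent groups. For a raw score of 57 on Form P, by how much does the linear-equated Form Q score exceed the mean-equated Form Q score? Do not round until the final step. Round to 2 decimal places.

1.11

Mean-equated: 57 + (58.0 − 64.2) = 50.80
Linear-equated: (8.8/10.4)(57 − 64.2) + 58.0 = 51.908
Difference = 51.908 − 50.80 = 1.11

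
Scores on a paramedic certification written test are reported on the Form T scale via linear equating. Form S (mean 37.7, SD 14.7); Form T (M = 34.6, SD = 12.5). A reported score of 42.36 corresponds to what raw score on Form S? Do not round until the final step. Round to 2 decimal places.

Invert y = (SD_Y/SD_X)(x − M_X) + M_Y:
x = (SD_X/SD_Y)(y − M_Y) + M_X = (14.7/12.5)(42.36 − 34.6) + 37.7
x = 1.176000 × 7.760 + 37.7 = 46.83

46.83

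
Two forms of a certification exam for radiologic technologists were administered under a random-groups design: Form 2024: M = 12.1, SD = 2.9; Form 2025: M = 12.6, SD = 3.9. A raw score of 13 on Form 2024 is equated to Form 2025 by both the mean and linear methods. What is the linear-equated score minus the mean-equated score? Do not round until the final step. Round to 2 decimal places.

0.31

Mean-equated: 13 + (12.6 − 12.1) = 13.50
Linear-equated: (3.9/2.9)(13 − 12.1) + 12.6 = 13.810
Difference = 13.810 − 13.50 = 0.31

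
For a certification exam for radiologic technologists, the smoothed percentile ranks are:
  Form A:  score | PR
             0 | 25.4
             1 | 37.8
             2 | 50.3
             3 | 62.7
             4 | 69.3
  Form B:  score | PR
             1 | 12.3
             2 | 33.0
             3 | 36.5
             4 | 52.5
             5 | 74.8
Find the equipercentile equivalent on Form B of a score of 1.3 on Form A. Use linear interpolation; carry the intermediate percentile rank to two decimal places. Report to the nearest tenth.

PR of 1.3 on Form A: 37.8 + (1.3 − 1)/(2 − 1) × (50.3 − 37.8) = 41.55
On Form B, PR 41.55 falls between score 3 (PR 36.5) and 4 (PR 52.5).
Interpolate: 3 + (41.55 − 36.5)/(52.5 − 36.5) × (4 − 3) = 3.3

3.3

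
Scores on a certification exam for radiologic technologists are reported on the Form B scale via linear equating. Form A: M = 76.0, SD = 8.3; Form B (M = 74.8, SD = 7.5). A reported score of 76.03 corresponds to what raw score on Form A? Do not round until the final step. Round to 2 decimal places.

77.36

Invert y = (SD_Y/SD_X)(x − M_X) + M_Y:
x = (SD_X/SD_Y)(y − M_Y) + M_X = (8.3/7.5)(76.03 − 74.8) + 76.0
x = 1.106667 × 1.230 + 76.0 = 77.36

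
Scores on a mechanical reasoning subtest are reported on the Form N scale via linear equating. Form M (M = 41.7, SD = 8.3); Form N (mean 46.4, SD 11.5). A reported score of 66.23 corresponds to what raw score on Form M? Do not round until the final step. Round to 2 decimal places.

56.01

Invert y = (SD_Y/SD_X)(x − M_X) + M_Y:
x = (SD_X/SD_Y)(y − M_Y) + M_X = (8.3/11.5)(66.23 − 46.4) + 41.7
x = 0.721739 × 19.830 + 41.7 = 56.01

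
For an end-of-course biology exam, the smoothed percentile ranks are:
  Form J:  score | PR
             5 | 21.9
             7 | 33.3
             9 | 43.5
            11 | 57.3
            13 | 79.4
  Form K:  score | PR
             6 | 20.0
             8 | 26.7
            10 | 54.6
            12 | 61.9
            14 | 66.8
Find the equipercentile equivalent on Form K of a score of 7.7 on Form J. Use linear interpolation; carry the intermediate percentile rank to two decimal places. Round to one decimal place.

PR of 7.7 on Form J: 33.3 + (7.7 − 7)/(9 − 7) × (43.5 − 33.3) = 36.87
On Form K, PR 36.87 falls between score 8 (PR 26.7) and 10 (PR 54.6).
Interpolate: 8 + (36.87 − 26.7)/(54.6 − 26.7) × (10 − 8) = 8.7

8.7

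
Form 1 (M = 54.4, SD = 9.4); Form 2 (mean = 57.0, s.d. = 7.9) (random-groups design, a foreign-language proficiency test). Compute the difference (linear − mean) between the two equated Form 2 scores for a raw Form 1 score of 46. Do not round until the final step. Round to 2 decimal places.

1.34

Mean-equated: 46 + (57.0 − 54.4) = 48.60
Linear-equated: (7.9/9.4)(46 − 54.4) + 57.0 = 49.940
Difference = 49.940 − 48.60 = 1.34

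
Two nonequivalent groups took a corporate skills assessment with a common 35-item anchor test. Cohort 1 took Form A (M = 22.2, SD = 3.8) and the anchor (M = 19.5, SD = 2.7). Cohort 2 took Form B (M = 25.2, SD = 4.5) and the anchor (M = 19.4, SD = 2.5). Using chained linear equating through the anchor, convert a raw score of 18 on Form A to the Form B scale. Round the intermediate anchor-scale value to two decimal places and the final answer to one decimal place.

20.0

Form A → anchor (Cohort 1): v = (2.7/3.8)(18 − 22.2) + 19.5 = 16.52
anchor → Form B (Cohort 2): y = (4.5/2.5)(16.52 − 19.4) + 25.2 = 20.0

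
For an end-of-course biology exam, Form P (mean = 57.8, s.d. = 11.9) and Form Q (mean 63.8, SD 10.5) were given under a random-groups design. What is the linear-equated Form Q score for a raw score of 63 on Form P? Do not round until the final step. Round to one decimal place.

Linear equating: y = (SD_Y/SD_X)(x − M_X) + M_Y
y = (10.5/11.9)(63 − 57.8) + 63.8
y = 0.882353 × 5.2 + 63.8 = 4.5882 + 63.8 = 68.4

68.4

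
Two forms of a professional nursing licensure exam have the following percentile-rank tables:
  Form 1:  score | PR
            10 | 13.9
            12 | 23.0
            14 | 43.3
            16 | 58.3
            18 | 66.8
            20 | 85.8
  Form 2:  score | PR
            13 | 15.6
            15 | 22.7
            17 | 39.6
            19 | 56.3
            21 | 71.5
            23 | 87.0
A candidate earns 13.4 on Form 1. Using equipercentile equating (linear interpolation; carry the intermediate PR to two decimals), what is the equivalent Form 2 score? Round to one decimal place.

PR of 13.4 on Form 1: 23.0 + (13.4 − 12)/(14 − 12) × (43.3 − 23.0) = 37.21
On Form 2, PR 37.21 falls between score 15 (PR 22.7) and 17 (PR 39.6).
Interpolate: 15 + (37.21 − 22.7)/(39.6 − 22.7) × (17 − 15) = 16.7

16.7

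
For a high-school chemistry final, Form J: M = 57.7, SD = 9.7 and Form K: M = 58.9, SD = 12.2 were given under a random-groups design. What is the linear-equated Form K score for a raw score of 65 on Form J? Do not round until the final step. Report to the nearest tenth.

Linear equating: y = (SD_Y/SD_X)(x − M_X) + M_Y
y = (12.2/9.7)(65 − 57.7) + 58.9
y = 1.257732 × 7.3 + 58.9 = 9.1814 + 58.9 = 68.1

68.1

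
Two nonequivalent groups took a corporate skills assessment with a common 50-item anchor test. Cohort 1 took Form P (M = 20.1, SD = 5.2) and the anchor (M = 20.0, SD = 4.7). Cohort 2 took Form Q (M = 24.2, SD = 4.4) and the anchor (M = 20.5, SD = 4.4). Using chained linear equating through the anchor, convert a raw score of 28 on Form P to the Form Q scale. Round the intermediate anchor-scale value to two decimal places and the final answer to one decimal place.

30.8

Form P → anchor (Cohort 1): v = (4.7/5.2)(28 − 20.1) + 20.0 = 27.14
anchor → Form Q (Cohort 2): y = (4.4/4.4)(27.14 − 20.5) + 24.2 = 30.8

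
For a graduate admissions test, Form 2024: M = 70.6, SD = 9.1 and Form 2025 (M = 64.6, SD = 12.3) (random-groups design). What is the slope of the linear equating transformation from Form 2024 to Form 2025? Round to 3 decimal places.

1.352

A = SD_Y / SD_X = 12.3 / 9.1 = 1.352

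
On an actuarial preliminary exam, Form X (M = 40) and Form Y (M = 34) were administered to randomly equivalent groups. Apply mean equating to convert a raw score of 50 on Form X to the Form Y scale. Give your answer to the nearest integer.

Mean equating: y = x + (M_Y − M_X) = 50 + (34 − 40) = 44

44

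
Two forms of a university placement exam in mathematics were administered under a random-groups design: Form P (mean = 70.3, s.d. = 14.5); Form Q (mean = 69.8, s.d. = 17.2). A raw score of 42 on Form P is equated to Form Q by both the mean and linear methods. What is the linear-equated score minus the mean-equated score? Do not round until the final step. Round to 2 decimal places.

Mean-equated: 42 + (69.8 − 70.3) = 41.50
Linear-equated: (17.2/14.5)(42 − 70.3) + 69.8 = 36.230
Difference = 36.230 − 41.50 = -5.27

-5.27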